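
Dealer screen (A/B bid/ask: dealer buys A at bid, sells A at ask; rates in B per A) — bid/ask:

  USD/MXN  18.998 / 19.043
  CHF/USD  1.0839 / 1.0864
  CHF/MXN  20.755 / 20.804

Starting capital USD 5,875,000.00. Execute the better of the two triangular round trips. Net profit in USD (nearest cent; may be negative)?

Best loop USD → CHF → MXN → USD:
USD 5,875,000.00 ÷ 1.0864 (buy CHF at ask) = CHF 5,407,768.78
CHF 5,407,768.78 × 20.755 (sell CHF at bid) = MXN 112,238,240.98
MXN 112,238,240.98 ÷ 19.043 (buy USD at ask) = USD 5,893,936.93

Net profit: USD 18,936.93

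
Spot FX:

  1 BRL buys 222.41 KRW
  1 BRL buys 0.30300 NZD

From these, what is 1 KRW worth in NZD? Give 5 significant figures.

KRW/NZD = 0.0013623

1 KRW ÷ 222.41 = 0.0044962 BRL
0.0044962 BRL × 0.30300 = 0.00136235 NZD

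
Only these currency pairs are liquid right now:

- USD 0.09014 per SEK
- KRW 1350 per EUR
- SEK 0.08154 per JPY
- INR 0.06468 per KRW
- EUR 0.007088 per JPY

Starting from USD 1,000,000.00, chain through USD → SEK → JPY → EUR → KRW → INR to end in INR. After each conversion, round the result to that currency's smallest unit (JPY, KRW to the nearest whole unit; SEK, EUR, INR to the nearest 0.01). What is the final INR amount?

USD 1,000,000.00 ÷ 0.09014 = SEK 11,093,854.00
SEK 11,093,854.00 ÷ 0.08154 = JPY 136,054,133
JPY 136,054,133 × 0.007088 = EUR 964,351.69
EUR 964,351.69 × 1350 = KRW 1,301,874,782
KRW 1,301,874,782 × 0.06468 = INR 84,205,260.90

INR 84,205,260.90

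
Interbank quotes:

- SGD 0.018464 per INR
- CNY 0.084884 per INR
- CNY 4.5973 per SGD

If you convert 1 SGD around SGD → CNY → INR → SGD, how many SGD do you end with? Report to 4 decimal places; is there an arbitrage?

Around SGD → CNY → INR → SGD: 1 × 4.5973 ÷ 0.084884 × 0.018464 = 1.000006
Product ≈ 1 (deviation 0.001%, within rounding noise).

1.0000 (no arbitrage)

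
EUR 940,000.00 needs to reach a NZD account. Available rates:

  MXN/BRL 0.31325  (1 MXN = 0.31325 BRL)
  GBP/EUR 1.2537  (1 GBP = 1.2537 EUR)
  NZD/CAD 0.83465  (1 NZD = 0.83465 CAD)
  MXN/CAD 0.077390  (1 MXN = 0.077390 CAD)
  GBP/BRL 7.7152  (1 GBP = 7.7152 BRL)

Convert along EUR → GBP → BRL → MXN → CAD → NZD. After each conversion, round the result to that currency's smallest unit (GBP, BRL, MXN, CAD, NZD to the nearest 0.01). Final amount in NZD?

NZD 1,712,264.24

EUR 940,000.00 ÷ 1.2537 = GBP 749,780.65
GBP 749,780.65 × 7.7152 = BRL 5,784,707.67
BRL 5,784,707.67 ÷ 0.31325 = MXN 18,466,744.36
MXN 18,466,744.36 × 0.077390 = CAD 1,429,141.35
CAD 1,429,141.35 ÷ 0.83465 = NZD 1,712,264.24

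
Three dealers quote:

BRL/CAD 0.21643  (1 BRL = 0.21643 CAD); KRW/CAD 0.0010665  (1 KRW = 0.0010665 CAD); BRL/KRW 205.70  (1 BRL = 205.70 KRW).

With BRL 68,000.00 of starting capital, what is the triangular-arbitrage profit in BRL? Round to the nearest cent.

Profit: BRL 926.56

Profitable loop is BRL → KRW → CAD → BRL:
BRL 68,000.00 × 205.70 = KRW 13,987,600
KRW 13,987,600 × 0.0010665 = CAD 14,917.78
CAD 14,917.78 ÷ 0.21643 = BRL 68,926.56
Profit = BRL 68,926.56 − BRL 68,000.00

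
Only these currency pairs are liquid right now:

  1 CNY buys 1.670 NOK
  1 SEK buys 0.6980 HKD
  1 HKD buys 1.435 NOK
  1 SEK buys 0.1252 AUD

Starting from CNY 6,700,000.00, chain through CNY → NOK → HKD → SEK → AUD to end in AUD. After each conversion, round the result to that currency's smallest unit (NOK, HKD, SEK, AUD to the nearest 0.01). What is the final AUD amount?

CNY 6,700,000.00 × 1.670 = NOK 11,189,000.00
NOK 11,189,000.00 ÷ 1.435 = HKD 7,797,212.54
HKD 7,797,212.54 ÷ 0.6980 = SEK 11,170,791.60
SEK 11,170,791.60 × 0.1252 = AUD 1,398,583.11

AUD 1,398,583.11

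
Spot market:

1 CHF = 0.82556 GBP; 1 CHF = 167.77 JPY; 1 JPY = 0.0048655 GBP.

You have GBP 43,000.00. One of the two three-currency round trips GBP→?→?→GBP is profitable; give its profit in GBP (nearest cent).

Profit: GBP 488.59

Profitable loop is GBP → JPY → CHF → GBP:
GBP 43,000.00 ÷ 0.0048655 = JPY 8,837,735
JPY 8,837,735 ÷ 167.77 = CHF 52,677.68
CHF 52,677.68 × 0.82556 = GBP 43,488.59
Profit = GBP 43,488.59 − GBP 43,000.00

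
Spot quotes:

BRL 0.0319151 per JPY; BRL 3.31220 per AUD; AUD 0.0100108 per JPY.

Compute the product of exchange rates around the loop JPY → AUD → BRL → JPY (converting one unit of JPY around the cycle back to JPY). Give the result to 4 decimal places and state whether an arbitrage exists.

Around JPY → AUD → BRL → JPY: 1 × 0.0100108 × 3.31220 ÷ 0.0319151 = 1.038937
Product > 1; profitable direction is JPY → AUD → BRL → JPY.

1.0389 (arbitrage exists)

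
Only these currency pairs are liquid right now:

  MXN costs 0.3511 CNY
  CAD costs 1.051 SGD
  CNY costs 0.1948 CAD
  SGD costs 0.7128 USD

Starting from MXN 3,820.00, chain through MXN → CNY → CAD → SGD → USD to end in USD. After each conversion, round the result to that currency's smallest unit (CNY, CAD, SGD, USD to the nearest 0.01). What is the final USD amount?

USD 195.73

MXN 3,820.00 × 0.3511 = CNY 1,341.20
CNY 1,341.20 × 0.1948 = CAD 261.27
CAD 261.27 × 1.051 = SGD 274.59
SGD 274.59 × 0.7128 = USD 195.73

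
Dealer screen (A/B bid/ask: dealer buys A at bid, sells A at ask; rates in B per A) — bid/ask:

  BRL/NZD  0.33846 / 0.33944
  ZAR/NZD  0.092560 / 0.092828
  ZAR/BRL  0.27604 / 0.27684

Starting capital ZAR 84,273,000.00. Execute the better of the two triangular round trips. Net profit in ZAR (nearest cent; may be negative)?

Best loop ZAR → BRL → NZD → ZAR:
ZAR 84,273,000.00 × 0.27604 (sell ZAR at bid) = BRL 23,262,718.92
BRL 23,262,718.92 × 0.33846 (sell BRL at bid) = NZD 7,873,499.85
NZD 7,873,499.85 ÷ 0.092828 (buy ZAR at ask) = ZAR 84,818,156.65

Net profit: ZAR 545,156.65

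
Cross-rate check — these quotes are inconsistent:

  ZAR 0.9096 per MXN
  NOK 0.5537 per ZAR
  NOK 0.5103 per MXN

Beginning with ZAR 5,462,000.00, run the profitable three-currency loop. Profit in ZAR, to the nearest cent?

Profitable loop is ZAR → MXN → NOK → ZAR:
ZAR 5,462,000.00 ÷ 0.9096 = MXN 6,004,837.29
MXN 6,004,837.29 × 0.5103 = NOK 3,064,268.47
NOK 3,064,268.47 ÷ 0.5537 = ZAR 5,534,167.36
Profit = ZAR 5,534,167.36 − ZAR 5,462,000.00

Profit: ZAR 72,167.36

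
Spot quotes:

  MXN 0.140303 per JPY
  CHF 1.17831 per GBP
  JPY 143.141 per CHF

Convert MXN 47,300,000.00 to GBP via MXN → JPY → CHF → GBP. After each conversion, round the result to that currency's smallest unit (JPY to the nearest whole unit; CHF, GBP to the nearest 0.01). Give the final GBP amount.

MXN 47,300,000.00 ÷ 0.140303 = JPY 337,127,503
JPY 337,127,503 ÷ 143.141 = CHF 2,355,212.71
CHF 2,355,212.71 ÷ 1.17831 = GBP 1,998,805.67

GBP 1,998,805.67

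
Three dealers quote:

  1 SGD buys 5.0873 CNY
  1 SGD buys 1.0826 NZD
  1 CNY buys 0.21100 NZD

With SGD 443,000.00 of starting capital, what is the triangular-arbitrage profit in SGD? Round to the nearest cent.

Profitable loop is SGD → NZD → CNY → SGD:
SGD 443,000.00 × 1.0826 = NZD 479,591.80
NZD 479,591.80 ÷ 0.21100 = CNY 2,272,946.92
CNY 2,272,946.92 ÷ 5.0873 = SGD 446,788.46
Profit = SGD 446,788.46 − SGD 443,000.00

Profit: SGD 3,788.46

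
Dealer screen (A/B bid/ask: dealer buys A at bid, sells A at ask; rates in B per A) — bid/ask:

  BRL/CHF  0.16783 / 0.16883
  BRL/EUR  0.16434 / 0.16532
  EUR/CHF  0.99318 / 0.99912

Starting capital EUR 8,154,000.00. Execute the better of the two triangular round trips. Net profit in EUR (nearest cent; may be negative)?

Net profit: EUR 131,090.42

Best loop EUR → BRL → CHF → EUR:
EUR 8,154,000.00 ÷ 0.16532 (buy BRL at ask) = BRL 49,322,526.01
BRL 49,322,526.01 × 0.16783 (sell BRL at bid) = CHF 8,277,799.54
CHF 8,277,799.54 ÷ 0.99912 (buy EUR at ask) = EUR 8,285,090.42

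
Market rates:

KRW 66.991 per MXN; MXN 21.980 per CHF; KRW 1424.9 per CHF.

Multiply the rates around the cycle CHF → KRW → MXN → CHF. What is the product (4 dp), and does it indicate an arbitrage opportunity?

0.9677 (arbitrage exists)

Around CHF → KRW → MXN → CHF: 1 × 1424.9 ÷ 66.991 ÷ 21.980 = 0.967699
Product < 1; profitable direction is CHF → MXN → KRW → CHF.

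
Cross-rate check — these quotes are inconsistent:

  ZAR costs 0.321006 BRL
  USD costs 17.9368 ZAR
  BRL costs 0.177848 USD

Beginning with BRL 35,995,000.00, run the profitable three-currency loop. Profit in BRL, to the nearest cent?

Profitable loop is BRL → USD → ZAR → BRL:
BRL 35,995,000.00 × 0.177848 = USD 6,401,638.76
USD 6,401,638.76 × 17.9368 = ZAR 114,824,914.11
ZAR 114,824,914.11 × 0.321006 = BRL 36,859,486.38
Profit = BRL 36,859,486.38 − BRL 35,995,000.00

Profit: BRL 864,486.38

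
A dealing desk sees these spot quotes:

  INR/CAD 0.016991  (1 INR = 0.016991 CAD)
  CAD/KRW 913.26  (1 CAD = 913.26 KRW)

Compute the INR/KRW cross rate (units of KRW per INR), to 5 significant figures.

1 INR × 0.016991 = 0.016991 CAD
0.016991 CAD × 913.26 = 15.5172 KRW

INR/KRW = 15.517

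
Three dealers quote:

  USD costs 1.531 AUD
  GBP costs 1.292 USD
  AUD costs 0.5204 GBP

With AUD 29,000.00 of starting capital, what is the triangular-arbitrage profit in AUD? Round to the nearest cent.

Profit: AUD 851.97

Profitable loop is AUD → GBP → USD → AUD:
AUD 29,000.00 × 0.5204 = GBP 15,091.60
GBP 15,091.60 × 1.292 = USD 19,498.35
USD 19,498.35 × 1.531 = AUD 29,851.97
Profit = AUD 29,851.97 − AUD 29,000.00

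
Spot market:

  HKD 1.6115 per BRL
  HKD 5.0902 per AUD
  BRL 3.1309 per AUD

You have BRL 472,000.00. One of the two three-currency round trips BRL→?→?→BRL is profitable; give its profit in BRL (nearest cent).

Profit: BRL 4,186.78

Profitable loop is BRL → AUD → HKD → BRL:
BRL 472,000.00 ÷ 3.1309 = AUD 150,755.37
AUD 150,755.37 × 5.0902 = HKD 767,375.00
HKD 767,375.00 ÷ 1.6115 = BRL 476,186.78
Profit = BRL 476,186.78 − BRL 472,000.00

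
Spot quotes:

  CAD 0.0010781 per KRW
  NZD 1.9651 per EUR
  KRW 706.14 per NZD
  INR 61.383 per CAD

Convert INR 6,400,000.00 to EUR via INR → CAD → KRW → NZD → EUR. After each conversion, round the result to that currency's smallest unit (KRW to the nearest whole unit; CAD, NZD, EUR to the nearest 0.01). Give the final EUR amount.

INR 6,400,000.00 ÷ 61.383 = CAD 104,263.40
CAD 104,263.40 ÷ 0.0010781 = KRW 96,710,324
KRW 96,710,324 ÷ 706.14 = NZD 136,956.30
NZD 136,956.30 ÷ 1.9651 = EUR 69,694.32

EUR 69,694.32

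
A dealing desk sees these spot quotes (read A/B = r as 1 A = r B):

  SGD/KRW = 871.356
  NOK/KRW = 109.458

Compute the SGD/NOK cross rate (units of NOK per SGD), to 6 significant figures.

SGD/NOK = 7.96064

1 SGD × 871.356 = 871.356 KRW
871.356 KRW ÷ 109.458 = 7.96064 NOK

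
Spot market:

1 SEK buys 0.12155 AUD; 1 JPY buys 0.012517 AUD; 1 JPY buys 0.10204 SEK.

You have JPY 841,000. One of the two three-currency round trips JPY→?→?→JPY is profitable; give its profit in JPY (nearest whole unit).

Profit: JPY 7,733

Profitable loop is JPY → AUD → SEK → JPY:
JPY 841,000 × 0.012517 = AUD 10,526.80
AUD 10,526.80 ÷ 0.12155 = SEK 86,604.66
SEK 86,604.66 ÷ 0.10204 = JPY 848,733
Profit = JPY 848,733 − JPY 841,000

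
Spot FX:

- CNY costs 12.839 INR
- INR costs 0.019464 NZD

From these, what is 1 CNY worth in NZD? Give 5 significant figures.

CNY/NZD = 0.24990

1 CNY × 12.839 = 12.839 INR
12.839 INR × 0.019464 = 0.249898 NZD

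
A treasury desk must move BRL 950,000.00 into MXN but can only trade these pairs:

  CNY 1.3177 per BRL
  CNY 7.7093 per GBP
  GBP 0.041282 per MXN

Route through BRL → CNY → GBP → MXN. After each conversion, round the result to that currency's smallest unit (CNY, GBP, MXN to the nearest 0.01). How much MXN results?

BRL 950,000.00 × 1.3177 = CNY 1,251,815.00
CNY 1,251,815.00 ÷ 7.7093 = GBP 162,377.26
GBP 162,377.26 ÷ 0.041282 = MXN 3,933,367.08

MXN 3,933,367.08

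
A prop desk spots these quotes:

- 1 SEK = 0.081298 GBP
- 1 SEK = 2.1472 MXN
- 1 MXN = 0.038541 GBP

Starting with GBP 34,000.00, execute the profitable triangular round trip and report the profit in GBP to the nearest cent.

Profitable loop is GBP → SEK → MXN → GBP:
GBP 34,000.00 ÷ 0.081298 = SEK 418,214.47
SEK 418,214.47 × 2.1472 = MXN 897,990.11
MXN 897,990.11 × 0.038541 = GBP 34,609.44
Profit = GBP 34,609.44 − GBP 34,000.00

Profit: GBP 609.44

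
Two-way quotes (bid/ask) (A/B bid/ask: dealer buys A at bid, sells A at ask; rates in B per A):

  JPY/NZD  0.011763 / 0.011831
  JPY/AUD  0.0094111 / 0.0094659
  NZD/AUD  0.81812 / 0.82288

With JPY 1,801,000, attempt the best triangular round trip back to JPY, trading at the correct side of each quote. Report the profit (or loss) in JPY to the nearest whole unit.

Best loop JPY → NZD → AUD → JPY:
JPY 1,801,000 × 0.011763 (sell JPY at bid) = NZD 21,185.16
NZD 21,185.16 × 0.81812 (sell NZD at bid) = AUD 17,332.01
AUD 17,332.01 ÷ 0.0094659 (buy JPY at ask) = JPY 1,830,994

Net profit: JPY 29,994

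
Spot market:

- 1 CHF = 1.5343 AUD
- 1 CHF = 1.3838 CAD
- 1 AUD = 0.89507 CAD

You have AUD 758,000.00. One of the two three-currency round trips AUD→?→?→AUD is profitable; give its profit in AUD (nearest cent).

Profitable loop is AUD → CHF → CAD → AUD:
AUD 758,000.00 ÷ 1.5343 = CHF 494,036.37
CHF 494,036.37 × 1.3838 = CAD 683,647.53
CAD 683,647.53 ÷ 0.89507 = AUD 763,792.25
Profit = AUD 763,792.25 − AUD 758,000.00

Profit: AUD 5,792.25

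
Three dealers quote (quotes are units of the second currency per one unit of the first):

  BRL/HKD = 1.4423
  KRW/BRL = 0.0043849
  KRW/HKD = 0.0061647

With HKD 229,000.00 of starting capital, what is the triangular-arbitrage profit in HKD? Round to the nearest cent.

Profit: HKD 5,930.19

Profitable loop is HKD → KRW → BRL → HKD:
HKD 229,000.00 ÷ 0.0061647 = KRW 37,146,982
KRW 37,146,982 × 0.0043849 = BRL 162,885.80
BRL 162,885.80 × 1.4423 = HKD 234,930.19
Profit = HKD 234,930.19 − HKD 229,000.00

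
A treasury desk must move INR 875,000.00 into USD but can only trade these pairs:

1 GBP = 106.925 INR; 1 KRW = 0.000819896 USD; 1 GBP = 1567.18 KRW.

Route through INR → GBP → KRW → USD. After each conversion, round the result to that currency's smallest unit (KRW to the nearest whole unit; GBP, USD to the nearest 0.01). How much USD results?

USD 10,514.94

INR 875,000.00 ÷ 106.925 = GBP 8,183.31
GBP 8,183.31 × 1567.18 = KRW 12,824,720
KRW 12,824,720 × 0.000819896 = USD 10,514.94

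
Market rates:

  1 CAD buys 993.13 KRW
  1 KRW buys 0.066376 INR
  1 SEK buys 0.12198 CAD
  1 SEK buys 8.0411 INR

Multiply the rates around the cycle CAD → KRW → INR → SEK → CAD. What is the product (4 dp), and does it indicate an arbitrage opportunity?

1.0000 (no arbitrage)

Around CAD → KRW → INR → SEK → CAD: 1 × 993.13 × 0.066376 ÷ 8.0411 × 0.12198 = 0.999978
Product ≈ 1 (deviation 0.002%, within rounding noise).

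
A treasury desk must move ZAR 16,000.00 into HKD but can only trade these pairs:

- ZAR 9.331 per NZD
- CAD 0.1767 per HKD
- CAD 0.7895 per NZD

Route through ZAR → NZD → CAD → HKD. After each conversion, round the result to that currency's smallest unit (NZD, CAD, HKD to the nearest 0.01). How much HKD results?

ZAR 16,000.00 ÷ 9.331 = NZD 1,714.71
NZD 1,714.71 × 0.7895 = CAD 1,353.76
CAD 1,353.76 ÷ 0.1767 = HKD 7,661.35

HKD 7,661.35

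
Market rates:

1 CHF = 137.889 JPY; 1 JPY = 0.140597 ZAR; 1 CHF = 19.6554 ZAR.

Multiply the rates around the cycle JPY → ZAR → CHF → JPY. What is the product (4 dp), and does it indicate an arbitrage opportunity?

0.9863 (arbitrage exists)

Around JPY → ZAR → CHF → JPY: 1 × 0.140597 ÷ 19.6554 × 137.889 = 0.986334
Product < 1; profitable direction is JPY → CHF → ZAR → JPY.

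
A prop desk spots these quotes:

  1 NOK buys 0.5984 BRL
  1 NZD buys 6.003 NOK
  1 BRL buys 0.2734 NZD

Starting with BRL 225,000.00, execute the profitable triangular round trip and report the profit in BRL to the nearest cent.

Profitable loop is BRL → NOK → NZD → BRL:
BRL 225,000.00 ÷ 0.5984 = NOK 376,002.67
NOK 376,002.67 ÷ 6.003 = NZD 62,635.79
NZD 62,635.79 ÷ 0.2734 = BRL 229,099.47
Profit = BRL 229,099.47 − BRL 225,000.00

Profit: BRL 4,099.47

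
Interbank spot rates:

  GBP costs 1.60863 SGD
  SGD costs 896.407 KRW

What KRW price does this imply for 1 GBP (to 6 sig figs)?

GBP/KRW = 1441.99

1 GBP × 1.60863 = 1.60863 SGD
1.60863 SGD × 896.407 = 1441.99 KRW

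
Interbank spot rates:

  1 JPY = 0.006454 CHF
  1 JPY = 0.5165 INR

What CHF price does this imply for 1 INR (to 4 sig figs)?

1 INR ÷ 0.5165 = 1.93611 JPY
1.93611 JPY × 0.006454 = 0.0124956 CHF

INR/CHF = 0.01250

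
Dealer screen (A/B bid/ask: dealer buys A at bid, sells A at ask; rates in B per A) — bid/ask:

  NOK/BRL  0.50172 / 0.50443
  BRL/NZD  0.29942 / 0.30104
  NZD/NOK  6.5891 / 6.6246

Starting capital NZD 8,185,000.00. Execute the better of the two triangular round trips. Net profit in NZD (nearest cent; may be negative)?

Net result: NZD -48,569.66 (no profitable arbitrage after spreads)

Best loop NZD → BRL → NOK → NZD:
NZD 8,185,000.00 ÷ 0.30104 (buy BRL at ask) = BRL 27,189,077.86
BRL 27,189,077.86 ÷ 0.50443 (buy NOK at ask) = NOK 53,900,596.44
NOK 53,900,596.44 ÷ 6.6246 (buy NZD at ask) = NZD 8,136,430.34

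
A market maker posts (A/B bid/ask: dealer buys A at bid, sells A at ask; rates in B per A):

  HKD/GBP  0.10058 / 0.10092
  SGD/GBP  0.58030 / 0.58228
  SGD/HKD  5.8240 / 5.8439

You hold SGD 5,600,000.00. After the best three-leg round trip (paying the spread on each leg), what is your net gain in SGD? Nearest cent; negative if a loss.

Best loop SGD → HKD → GBP → SGD:
SGD 5,600,000.00 × 5.8240 (sell SGD at bid) = HKD 32,614,400.00
HKD 32,614,400.00 × 0.10058 (sell HKD at bid) = GBP 3,280,356.35
GBP 3,280,356.35 ÷ 0.58228 (buy SGD at ask) = SGD 5,633,640.78

Net profit: SGD 33,640.78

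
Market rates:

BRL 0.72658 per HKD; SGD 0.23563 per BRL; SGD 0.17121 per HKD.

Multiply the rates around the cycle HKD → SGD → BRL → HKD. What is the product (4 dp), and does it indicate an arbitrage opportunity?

Around HKD → SGD → BRL → HKD: 1 × 0.17121 ÷ 0.23563 ÷ 0.72658 = 1.000035
Product ≈ 1 (deviation 0.003%, within rounding noise).

1.0000 (no arbitrage)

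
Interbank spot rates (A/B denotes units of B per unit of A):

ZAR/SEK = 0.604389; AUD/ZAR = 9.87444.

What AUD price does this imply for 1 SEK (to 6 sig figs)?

SEK/AUD = 0.167560

1 SEK ÷ 0.604389 = 1.65456 ZAR
1.65456 ZAR ÷ 9.87444 = 0.16756 AUD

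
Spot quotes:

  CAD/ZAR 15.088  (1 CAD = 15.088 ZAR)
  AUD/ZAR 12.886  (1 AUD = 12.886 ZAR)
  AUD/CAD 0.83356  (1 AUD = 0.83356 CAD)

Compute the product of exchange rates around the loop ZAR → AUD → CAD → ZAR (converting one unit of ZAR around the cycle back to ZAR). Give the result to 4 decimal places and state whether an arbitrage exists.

0.9760 (arbitrage exists)

Around ZAR → AUD → CAD → ZAR: 1 ÷ 12.886 × 0.83356 × 15.088 = 0.976001
Product < 1; profitable direction is ZAR → CAD → AUD → ZAR.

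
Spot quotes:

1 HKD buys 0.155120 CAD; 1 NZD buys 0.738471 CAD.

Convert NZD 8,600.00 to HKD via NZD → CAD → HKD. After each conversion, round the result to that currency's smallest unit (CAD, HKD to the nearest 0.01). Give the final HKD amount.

NZD 8,600.00 × 0.738471 = CAD 6,350.85
CAD 6,350.85 ÷ 0.155120 = HKD 40,941.53

HKD 40,941.53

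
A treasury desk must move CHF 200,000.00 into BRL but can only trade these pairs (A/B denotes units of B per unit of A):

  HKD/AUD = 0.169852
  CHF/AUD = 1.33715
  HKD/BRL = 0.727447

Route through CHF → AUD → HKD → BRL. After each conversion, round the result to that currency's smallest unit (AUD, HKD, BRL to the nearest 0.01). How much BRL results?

BRL 1,145,356.85

CHF 200,000.00 × 1.33715 = AUD 267,430.00
AUD 267,430.00 ÷ 0.169852 = HKD 1,574,488.38
HKD 1,574,488.38 × 0.727447 = BRL 1,145,356.85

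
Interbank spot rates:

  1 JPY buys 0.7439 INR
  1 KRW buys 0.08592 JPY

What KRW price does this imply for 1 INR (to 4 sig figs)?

1 INR ÷ 0.7439 = 1.34427 JPY
1.34427 JPY ÷ 0.08592 = 15.6456 KRW

INR/KRW = 15.65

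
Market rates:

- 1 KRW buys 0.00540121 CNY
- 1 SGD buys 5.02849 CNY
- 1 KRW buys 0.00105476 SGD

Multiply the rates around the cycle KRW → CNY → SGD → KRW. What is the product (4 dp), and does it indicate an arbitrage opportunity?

1.0184 (arbitrage exists)

Around KRW → CNY → SGD → KRW: 1 × 0.00540121 ÷ 5.02849 ÷ 0.00105476 = 1.018356
Product > 1; profitable direction is KRW → CNY → SGD → KRW.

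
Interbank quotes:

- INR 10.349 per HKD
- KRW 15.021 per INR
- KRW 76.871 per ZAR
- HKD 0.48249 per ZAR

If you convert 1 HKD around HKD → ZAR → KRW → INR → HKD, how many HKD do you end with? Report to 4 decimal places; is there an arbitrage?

1.0249 (arbitrage exists)

Around HKD → ZAR → KRW → INR → HKD: 1 ÷ 0.48249 × 76.871 ÷ 15.021 ÷ 10.349 = 1.024889
Product > 1; profitable direction is HKD → ZAR → KRW → INR → HKD.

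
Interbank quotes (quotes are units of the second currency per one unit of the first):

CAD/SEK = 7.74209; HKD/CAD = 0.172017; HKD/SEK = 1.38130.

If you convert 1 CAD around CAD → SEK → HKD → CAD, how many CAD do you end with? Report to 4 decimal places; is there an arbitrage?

0.9641 (arbitrage exists)

Around CAD → SEK → HKD → CAD: 1 × 7.74209 ÷ 1.38130 × 0.172017 = 0.964143
Product < 1; profitable direction is CAD → HKD → SEK → CAD.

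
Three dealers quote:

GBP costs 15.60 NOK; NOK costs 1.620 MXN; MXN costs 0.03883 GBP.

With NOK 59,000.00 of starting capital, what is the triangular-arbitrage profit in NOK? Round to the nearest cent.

Profit: NOK 1,123.60

Profitable loop is NOK → GBP → MXN → NOK:
NOK 59,000.00 ÷ 15.60 = GBP 3,782.05
GBP 3,782.05 ÷ 0.03883 = MXN 97,400.24
MXN 97,400.24 ÷ 1.620 = NOK 60,123.60
Profit = NOK 60,123.60 − NOK 59,000.00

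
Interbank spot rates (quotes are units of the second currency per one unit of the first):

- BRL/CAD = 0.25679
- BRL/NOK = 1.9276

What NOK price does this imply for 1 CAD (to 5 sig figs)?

1 CAD ÷ 0.25679 = 3.89423 BRL
3.89423 BRL × 1.9276 = 7.50652 NOK

CAD/NOK = 7.5065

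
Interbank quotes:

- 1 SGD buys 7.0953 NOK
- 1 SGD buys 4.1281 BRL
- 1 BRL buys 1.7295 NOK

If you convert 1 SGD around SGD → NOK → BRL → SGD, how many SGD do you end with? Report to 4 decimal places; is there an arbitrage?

0.9938 (arbitrage exists)

Around SGD → NOK → BRL → SGD: 1 × 7.0953 ÷ 1.7295 ÷ 4.1281 = 0.993802
Product < 1; profitable direction is SGD → BRL → NOK → SGD.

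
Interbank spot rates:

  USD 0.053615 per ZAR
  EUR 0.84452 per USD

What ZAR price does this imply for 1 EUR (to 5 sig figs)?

EUR/ZAR = 22.085

1 EUR ÷ 0.84452 = 1.1841 USD
1.1841 USD ÷ 0.053615 = 22.0853 ZAR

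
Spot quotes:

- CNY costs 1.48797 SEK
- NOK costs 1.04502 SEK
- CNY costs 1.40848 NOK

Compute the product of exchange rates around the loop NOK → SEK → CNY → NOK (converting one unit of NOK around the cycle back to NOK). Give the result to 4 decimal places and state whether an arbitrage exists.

Around NOK → SEK → CNY → NOK: 1 × 1.04502 ÷ 1.48797 × 1.40848 = 0.989193
Product < 1; profitable direction is NOK → CNY → SEK → NOK.

0.9892 (arbitrage exists)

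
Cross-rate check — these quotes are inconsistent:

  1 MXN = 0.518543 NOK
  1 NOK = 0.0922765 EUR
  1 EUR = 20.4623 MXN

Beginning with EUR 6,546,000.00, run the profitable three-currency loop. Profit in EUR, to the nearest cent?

Profit: EUR 139,681.20

Profitable loop is EUR → NOK → MXN → EUR:
EUR 6,546,000.00 ÷ 0.0922765 = NOK 70,938,971.46
NOK 70,938,971.46 ÷ 0.518543 = MXN 136,804,414.41
MXN 136,804,414.41 ÷ 20.4623 = EUR 6,685,681.20
Profit = EUR 6,685,681.20 − EUR 6,546,000.00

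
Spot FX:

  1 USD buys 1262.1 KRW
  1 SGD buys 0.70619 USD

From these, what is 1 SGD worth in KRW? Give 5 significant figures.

1 SGD × 0.70619 = 0.70619 USD
0.70619 USD × 1262.1 = 891.282 KRW

SGD/KRW = 891.28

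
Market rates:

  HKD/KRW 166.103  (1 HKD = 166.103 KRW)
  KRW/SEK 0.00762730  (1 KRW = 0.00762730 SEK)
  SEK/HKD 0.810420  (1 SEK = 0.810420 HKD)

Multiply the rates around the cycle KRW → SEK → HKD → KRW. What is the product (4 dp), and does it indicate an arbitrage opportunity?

1.0267 (arbitrage exists)

Around KRW → SEK → HKD → KRW: 1 × 0.00762730 × 0.810420 × 166.103 = 1.026735
Product > 1; profitable direction is KRW → SEK → HKD → KRW.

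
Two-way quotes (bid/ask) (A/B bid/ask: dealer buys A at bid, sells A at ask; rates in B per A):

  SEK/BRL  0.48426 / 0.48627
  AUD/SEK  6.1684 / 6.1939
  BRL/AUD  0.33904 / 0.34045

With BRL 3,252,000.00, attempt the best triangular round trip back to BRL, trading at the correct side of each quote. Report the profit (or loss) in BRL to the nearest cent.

Best loop BRL → AUD → SEK → BRL:
BRL 3,252,000.00 × 0.33904 (sell BRL at bid) = AUD 1,102,558.08
AUD 1,102,558.08 × 6.1684 (sell AUD at bid) = SEK 6,801,019.26
SEK 6,801,019.26 × 0.48426 (sell SEK at bid) = BRL 3,293,461.59

Net profit: BRL 41,461.59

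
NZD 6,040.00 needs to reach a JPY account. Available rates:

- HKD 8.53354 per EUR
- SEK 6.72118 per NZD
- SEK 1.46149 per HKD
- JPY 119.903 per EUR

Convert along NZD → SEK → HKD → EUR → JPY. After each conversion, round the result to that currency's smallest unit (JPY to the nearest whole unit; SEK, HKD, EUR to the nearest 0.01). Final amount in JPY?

NZD 6,040.00 × 6.72118 = SEK 40,595.93
SEK 40,595.93 ÷ 1.46149 = HKD 27,777.08
HKD 27,777.08 ÷ 8.53354 = EUR 3,255.05
EUR 3,255.05 × 119.903 = JPY 390,290

JPY 390,290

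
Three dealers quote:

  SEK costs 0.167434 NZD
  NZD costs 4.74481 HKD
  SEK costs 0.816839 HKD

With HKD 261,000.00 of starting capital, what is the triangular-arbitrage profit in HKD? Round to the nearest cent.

Profit: HKD 7,357.97

Profitable loop is HKD → NZD → SEK → HKD:
HKD 261,000.00 ÷ 4.74481 = NZD 55,007.47
NZD 55,007.47 ÷ 0.167434 = SEK 328,532.27
SEK 328,532.27 × 0.816839 = HKD 268,357.97
Profit = HKD 268,357.97 − HKD 261,000.00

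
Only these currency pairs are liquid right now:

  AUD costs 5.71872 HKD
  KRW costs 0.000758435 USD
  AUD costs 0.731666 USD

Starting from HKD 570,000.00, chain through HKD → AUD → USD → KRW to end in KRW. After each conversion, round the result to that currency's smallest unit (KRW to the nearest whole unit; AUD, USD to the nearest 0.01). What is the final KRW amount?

HKD 570,000.00 ÷ 5.71872 = AUD 99,672.65
AUD 99,672.65 × 0.731666 = USD 72,927.09
USD 72,927.09 ÷ 0.000758435 = KRW 96,154,700

KRW 96,154,700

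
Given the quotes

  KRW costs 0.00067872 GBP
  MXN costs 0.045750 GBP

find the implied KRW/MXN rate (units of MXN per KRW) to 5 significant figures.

1 KRW × 0.00067872 = 0.00067872 GBP
0.00067872 GBP ÷ 0.045750 = 0.0148354 MXN

KRW/MXN = 0.014835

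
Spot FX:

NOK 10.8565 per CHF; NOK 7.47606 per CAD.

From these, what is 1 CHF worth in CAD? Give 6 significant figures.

1 CHF × 10.8565 = 10.8565 NOK
10.8565 NOK ÷ 7.47606 = 1.45217 CAD

CHF/CAD = 1.45217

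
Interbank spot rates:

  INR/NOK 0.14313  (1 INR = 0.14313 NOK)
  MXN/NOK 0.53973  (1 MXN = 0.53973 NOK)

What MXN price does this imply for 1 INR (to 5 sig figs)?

INR/MXN = 0.26519

1 INR × 0.14313 = 0.14313 NOK
0.14313 NOK ÷ 0.53973 = 0.265188 MXN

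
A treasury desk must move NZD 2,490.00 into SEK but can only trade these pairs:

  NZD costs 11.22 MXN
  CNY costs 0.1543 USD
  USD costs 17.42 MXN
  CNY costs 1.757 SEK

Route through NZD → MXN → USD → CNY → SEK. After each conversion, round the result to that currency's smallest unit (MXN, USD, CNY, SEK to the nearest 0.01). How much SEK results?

SEK 18,262.10

NZD 2,490.00 × 11.22 = MXN 27,937.80
MXN 27,937.80 ÷ 17.42 = USD 1,603.78
USD 1,603.78 ÷ 0.1543 = CNY 10,393.91
CNY 10,393.91 × 1.757 = SEK 18,262.10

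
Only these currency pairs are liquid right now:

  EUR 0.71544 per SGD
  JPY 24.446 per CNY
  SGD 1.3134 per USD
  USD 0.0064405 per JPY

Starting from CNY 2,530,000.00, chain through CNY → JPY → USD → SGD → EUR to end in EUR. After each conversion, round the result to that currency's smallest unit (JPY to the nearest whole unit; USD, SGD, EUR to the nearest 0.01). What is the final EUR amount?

CNY 2,530,000.00 × 24.446 = JPY 61,848,380
JPY 61,848,380 × 0.0064405 = USD 398,334.49
USD 398,334.49 × 1.3134 = SGD 523,172.52
SGD 523,172.52 × 0.71544 = EUR 374,298.55

EUR 374,298.55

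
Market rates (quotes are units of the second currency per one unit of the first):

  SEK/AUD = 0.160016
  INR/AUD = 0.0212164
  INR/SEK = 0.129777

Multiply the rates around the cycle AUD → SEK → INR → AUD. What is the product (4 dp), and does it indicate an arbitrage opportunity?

1.0217 (arbitrage exists)

Around AUD → SEK → INR → AUD: 1 ÷ 0.160016 ÷ 0.129777 × 0.0212164 = 1.021670
Product > 1; profitable direction is AUD → SEK → INR → AUD.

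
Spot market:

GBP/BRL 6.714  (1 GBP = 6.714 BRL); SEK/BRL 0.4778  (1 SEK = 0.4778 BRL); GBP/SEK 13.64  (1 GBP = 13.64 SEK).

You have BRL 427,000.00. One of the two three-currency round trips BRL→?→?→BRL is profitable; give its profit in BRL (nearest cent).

Profitable loop is BRL → SEK → GBP → BRL:
BRL 427,000.00 ÷ 0.4778 = SEK 893,679.36
SEK 893,679.36 ÷ 13.64 = GBP 65,519.01
GBP 65,519.01 × 6.714 = BRL 439,894.67
Profit = BRL 439,894.67 − BRL 427,000.00

Profit: BRL 12,894.67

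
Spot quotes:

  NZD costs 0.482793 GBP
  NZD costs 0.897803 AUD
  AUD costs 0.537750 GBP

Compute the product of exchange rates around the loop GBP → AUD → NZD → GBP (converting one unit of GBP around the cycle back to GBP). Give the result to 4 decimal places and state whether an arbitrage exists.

Around GBP → AUD → NZD → GBP: 1 ÷ 0.537750 ÷ 0.897803 × 0.482793 = 0.999999
Product ≈ 1 (deviation 0.000%, within rounding noise).

1.0000 (no arbitrage)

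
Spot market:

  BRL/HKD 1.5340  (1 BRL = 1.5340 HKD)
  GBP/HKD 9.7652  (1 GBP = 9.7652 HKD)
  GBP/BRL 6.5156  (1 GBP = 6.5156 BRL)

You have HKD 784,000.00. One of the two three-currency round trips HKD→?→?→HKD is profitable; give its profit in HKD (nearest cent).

Profit: HKD 18,443.93

Profitable loop is HKD → GBP → BRL → HKD:
HKD 784,000.00 ÷ 9.7652 = GBP 80,285.09
GBP 80,285.09 × 6.5156 = BRL 523,105.56
BRL 523,105.56 × 1.5340 = HKD 802,443.93
Profit = HKD 802,443.93 − HKD 784,000.00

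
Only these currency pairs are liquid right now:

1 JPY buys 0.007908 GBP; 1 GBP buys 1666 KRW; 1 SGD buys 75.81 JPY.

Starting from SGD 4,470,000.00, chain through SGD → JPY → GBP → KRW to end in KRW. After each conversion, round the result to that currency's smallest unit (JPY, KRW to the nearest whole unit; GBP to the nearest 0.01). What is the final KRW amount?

KRW 4,464,529,307

SGD 4,470,000.00 × 75.81 = JPY 338,870,700
JPY 338,870,700 × 0.007908 = GBP 2,679,789.50
GBP 2,679,789.50 × 1666 = KRW 4,464,529,307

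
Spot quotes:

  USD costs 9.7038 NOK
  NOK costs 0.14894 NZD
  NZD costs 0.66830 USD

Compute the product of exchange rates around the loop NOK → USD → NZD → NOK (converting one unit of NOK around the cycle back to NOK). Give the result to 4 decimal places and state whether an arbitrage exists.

1.0353 (arbitrage exists)

Around NOK → USD → NZD → NOK: 1 ÷ 9.7038 ÷ 0.66830 ÷ 0.14894 = 1.035322
Product > 1; profitable direction is NOK → USD → NZD → NOK.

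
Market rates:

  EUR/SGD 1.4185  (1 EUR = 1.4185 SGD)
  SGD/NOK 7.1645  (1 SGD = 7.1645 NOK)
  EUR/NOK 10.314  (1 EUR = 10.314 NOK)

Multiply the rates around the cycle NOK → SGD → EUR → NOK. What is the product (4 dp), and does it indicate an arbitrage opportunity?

1.0149 (arbitrage exists)

Around NOK → SGD → EUR → NOK: 1 ÷ 7.1645 ÷ 1.4185 × 10.314 = 1.014873
Product > 1; profitable direction is NOK → SGD → EUR → NOK.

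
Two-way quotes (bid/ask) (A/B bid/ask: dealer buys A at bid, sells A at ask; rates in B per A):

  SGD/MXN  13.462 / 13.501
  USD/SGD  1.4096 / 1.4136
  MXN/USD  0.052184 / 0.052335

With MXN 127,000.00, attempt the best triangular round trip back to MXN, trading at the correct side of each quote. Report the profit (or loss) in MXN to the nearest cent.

Best loop MXN → SGD → USD → MXN:
MXN 127,000.00 ÷ 13.501 (buy SGD at ask) = SGD 9,406.71
SGD 9,406.71 ÷ 1.4136 (buy USD at ask) = USD 6,654.44
USD 6,654.44 ÷ 0.052335 (buy MXN at ask) = MXN 127,150.78

Net profit: MXN 150.78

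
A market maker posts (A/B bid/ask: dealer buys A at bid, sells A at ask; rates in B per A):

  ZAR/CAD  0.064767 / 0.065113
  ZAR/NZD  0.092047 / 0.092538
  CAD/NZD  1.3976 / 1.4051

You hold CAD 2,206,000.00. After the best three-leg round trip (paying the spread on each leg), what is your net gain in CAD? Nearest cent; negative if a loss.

Net profit: CAD 13,423.64

Best loop CAD → ZAR → NZD → CAD:
CAD 2,206,000.00 ÷ 0.065113 (buy ZAR at ask) = ZAR 33,879,563.22
ZAR 33,879,563.22 × 0.092047 (sell ZAR at bid) = NZD 3,118,512.16
NZD 3,118,512.16 ÷ 1.4051 (buy CAD at ask) = CAD 2,219,423.64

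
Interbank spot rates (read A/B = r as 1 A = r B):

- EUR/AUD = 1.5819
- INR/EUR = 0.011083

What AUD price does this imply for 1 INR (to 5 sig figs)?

1 INR × 0.011083 = 0.011083 EUR
0.011083 EUR × 1.5819 = 0.0175322 AUD

INR/AUD = 0.017532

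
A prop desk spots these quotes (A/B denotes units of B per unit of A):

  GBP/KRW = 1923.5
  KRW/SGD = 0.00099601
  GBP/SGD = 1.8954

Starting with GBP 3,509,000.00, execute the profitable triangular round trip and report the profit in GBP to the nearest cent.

Profitable loop is GBP → KRW → SGD → GBP:
GBP 3,509,000.00 × 1923.5 = KRW 6,749,561,500
KRW 6,749,561,500 × 0.00099601 = SGD 6,722,630.75
SGD 6,722,630.75 ÷ 1.8954 = GBP 3,546,813.73
Profit = GBP 3,546,813.73 − GBP 3,509,000.00

Profit: GBP 37,813.73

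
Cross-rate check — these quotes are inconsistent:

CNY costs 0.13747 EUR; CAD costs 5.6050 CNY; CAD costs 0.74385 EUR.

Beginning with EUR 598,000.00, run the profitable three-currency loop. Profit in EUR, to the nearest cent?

Profit: EUR 21,440.17

Profitable loop is EUR → CAD → CNY → EUR:
EUR 598,000.00 ÷ 0.74385 = CAD 803,925.52
CAD 803,925.52 × 5.6050 = CNY 4,506,002.55
CNY 4,506,002.55 × 0.13747 = EUR 619,440.17
Profit = EUR 619,440.17 − EUR 598,000.00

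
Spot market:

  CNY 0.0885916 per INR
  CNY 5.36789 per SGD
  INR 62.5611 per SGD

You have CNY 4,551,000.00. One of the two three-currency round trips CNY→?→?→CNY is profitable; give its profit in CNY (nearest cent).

Profitable loop is CNY → SGD → INR → CNY:
CNY 4,551,000.00 ÷ 5.36789 = SGD 847,819.16
SGD 847,819.16 × 62.5611 = INR 53,040,499.36
INR 53,040,499.36 × 0.0885916 = CNY 4,698,942.70
Profit = CNY 4,698,942.70 − CNY 4,551,000.00

Profit: CNY 147,942.70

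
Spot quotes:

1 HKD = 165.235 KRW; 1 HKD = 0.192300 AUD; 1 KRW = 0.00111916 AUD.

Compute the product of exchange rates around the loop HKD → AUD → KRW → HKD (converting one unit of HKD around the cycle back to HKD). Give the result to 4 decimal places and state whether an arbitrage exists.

Around HKD → AUD → KRW → HKD: 1 × 0.192300 ÷ 0.00111916 ÷ 165.235 = 1.039884
Product > 1; profitable direction is HKD → AUD → KRW → HKD.

1.0399 (arbitrage exists)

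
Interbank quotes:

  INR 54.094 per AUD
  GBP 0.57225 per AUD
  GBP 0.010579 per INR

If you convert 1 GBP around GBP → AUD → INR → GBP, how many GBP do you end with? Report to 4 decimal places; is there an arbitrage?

Around GBP → AUD → INR → GBP: 1 ÷ 0.57225 × 54.094 × 0.010579 = 1.000018
Product ≈ 1 (deviation 0.002%, within rounding noise).

1.0000 (no arbitrage)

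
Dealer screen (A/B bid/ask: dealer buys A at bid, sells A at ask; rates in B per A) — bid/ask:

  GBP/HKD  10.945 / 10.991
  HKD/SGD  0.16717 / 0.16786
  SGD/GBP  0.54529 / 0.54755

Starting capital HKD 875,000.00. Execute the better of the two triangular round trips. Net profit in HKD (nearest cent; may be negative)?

Best loop HKD → SGD → GBP → HKD:
HKD 875,000.00 × 0.16717 (sell HKD at bid) = SGD 146,273.75
SGD 146,273.75 × 0.54529 (sell SGD at bid) = GBP 79,761.61
GBP 79,761.61 × 10.945 (sell GBP at bid) = HKD 872,990.86

Net result: HKD -2,009.14 (no profitable arbitrage after spreads)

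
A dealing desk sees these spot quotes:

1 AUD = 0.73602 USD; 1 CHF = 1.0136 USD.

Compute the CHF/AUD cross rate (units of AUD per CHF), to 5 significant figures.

1 CHF × 1.0136 = 1.0136 USD
1.0136 USD ÷ 0.73602 = 1.37714 AUD

CHF/AUD = 1.3771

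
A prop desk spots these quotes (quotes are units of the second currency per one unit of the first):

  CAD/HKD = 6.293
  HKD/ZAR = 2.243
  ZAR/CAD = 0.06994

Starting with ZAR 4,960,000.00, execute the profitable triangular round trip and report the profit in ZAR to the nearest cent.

Profit: ZAR 64,224.57

Profitable loop is ZAR → HKD → CAD → ZAR:
ZAR 4,960,000.00 ÷ 2.243 = HKD 2,211,324.12
HKD 2,211,324.12 ÷ 6.293 = CAD 351,394.27
CAD 351,394.27 ÷ 0.06994 = ZAR 5,024,224.57
Profit = ZAR 5,024,224.57 − ZAR 4,960,000.00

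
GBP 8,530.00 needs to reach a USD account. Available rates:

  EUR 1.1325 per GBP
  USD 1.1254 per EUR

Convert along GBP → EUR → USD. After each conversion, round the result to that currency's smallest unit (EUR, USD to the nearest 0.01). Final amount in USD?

GBP 8,530.00 × 1.1325 = EUR 9,660.23
EUR 9,660.23 × 1.1254 = USD 10,871.62

USD 10,871.62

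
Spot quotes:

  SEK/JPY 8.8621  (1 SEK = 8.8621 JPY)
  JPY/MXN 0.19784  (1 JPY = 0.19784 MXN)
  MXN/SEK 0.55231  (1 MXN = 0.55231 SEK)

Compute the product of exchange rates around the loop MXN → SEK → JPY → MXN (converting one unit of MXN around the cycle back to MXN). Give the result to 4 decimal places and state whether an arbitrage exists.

Around MXN → SEK → JPY → MXN: 1 × 0.55231 × 8.8621 × 0.19784 = 0.968353
Product < 1; profitable direction is MXN → JPY → SEK → MXN.

0.9684 (arbitrage exists)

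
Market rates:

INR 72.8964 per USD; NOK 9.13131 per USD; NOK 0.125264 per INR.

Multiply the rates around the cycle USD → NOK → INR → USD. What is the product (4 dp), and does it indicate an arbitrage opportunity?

Around USD → NOK → INR → USD: 1 × 9.13131 ÷ 0.125264 ÷ 72.8964 = 1.000002
Product ≈ 1 (deviation 0.000%, within rounding noise).

1.0000 (no arbitrage)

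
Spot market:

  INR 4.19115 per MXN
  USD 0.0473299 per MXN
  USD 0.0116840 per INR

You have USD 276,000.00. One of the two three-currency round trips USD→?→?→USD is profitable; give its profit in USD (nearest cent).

Profit: USD 9,560.58

Profitable loop is USD → MXN → INR → USD:
USD 276,000.00 ÷ 0.0473299 = MXN 5,831,408.90
MXN 5,831,408.90 × 4.19115 = INR 24,440,309.40
INR 24,440,309.40 × 0.0116840 = USD 285,560.58
Profit = USD 285,560.58 − USD 276,000.00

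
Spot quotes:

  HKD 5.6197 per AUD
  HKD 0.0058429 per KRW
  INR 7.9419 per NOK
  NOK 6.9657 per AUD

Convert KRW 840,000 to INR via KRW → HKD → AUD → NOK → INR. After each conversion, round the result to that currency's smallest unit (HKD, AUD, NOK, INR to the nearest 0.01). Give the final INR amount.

INR 48,315.03

KRW 840,000 × 0.0058429 = HKD 4,908.04
HKD 4,908.04 ÷ 5.6197 = AUD 873.36
AUD 873.36 × 6.9657 = NOK 6,083.56
NOK 6,083.56 × 7.9419 = INR 48,315.03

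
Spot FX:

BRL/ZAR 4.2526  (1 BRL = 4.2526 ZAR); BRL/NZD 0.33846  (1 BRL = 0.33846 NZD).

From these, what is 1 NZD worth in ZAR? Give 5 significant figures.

1 NZD ÷ 0.33846 = 2.95456 BRL
2.95456 BRL × 4.2526 = 12.5646 ZAR

NZD/ZAR = 12.565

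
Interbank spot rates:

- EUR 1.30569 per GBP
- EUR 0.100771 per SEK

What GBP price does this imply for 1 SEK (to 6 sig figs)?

SEK/GBP = 0.0771784

1 SEK × 0.100771 = 0.100771 EUR
0.100771 EUR ÷ 1.30569 = 0.0771784 GBP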